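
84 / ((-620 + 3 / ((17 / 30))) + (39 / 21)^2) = -69972 / 509177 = -0.14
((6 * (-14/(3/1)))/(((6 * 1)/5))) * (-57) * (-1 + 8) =9310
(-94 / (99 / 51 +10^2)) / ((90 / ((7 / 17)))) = -329 / 77985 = -0.00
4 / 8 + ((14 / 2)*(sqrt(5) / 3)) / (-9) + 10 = 21 / 2 - 7*sqrt(5) / 27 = 9.92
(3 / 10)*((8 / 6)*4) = 1.60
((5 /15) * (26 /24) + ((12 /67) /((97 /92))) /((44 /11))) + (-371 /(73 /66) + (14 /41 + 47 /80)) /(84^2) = 0.36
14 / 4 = 7 / 2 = 3.50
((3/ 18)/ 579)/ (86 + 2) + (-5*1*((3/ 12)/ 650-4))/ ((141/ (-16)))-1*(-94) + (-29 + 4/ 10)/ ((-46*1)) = 1983809617457/ 21480853680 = 92.35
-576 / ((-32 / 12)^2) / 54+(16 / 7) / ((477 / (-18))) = -1177 / 742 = -1.59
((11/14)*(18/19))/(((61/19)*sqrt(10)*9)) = 11*sqrt(10)/4270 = 0.01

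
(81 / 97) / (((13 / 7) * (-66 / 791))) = -149499 / 27742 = -5.39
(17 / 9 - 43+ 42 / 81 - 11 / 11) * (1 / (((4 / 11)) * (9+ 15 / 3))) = -12353 / 1512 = -8.17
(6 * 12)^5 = 1934917632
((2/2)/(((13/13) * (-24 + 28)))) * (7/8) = 7/32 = 0.22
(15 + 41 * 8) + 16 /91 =31229 /91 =343.18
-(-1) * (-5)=-5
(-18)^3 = -5832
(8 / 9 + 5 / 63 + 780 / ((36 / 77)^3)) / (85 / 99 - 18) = -2285237537 / 5131728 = -445.32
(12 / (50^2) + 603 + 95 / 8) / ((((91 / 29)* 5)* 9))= 89157571 / 20475000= 4.35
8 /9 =0.89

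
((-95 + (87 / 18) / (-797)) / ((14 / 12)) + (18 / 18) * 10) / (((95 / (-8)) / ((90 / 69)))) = 19129392 / 2438023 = 7.85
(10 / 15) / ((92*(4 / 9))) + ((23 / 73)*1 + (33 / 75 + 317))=106707627 / 335800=317.77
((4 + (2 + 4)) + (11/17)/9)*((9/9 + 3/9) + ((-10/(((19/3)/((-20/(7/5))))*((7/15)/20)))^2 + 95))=3745016011144589/397843299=9413294.18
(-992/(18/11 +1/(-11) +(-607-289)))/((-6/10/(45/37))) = -818400/364043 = -2.25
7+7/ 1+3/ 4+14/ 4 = 73/ 4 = 18.25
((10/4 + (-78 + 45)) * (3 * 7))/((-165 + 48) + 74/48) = 15372/2771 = 5.55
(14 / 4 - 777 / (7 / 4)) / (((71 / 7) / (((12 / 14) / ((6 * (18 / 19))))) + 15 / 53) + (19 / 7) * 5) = -6210169 / 1143596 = -5.43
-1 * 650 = -650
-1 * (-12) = 12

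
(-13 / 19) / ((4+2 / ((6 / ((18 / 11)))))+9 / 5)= -715 / 6631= -0.11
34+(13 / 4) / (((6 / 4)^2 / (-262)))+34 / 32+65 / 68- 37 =-928835 / 2448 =-379.43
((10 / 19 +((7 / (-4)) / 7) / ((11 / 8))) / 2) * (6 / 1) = 216 / 209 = 1.03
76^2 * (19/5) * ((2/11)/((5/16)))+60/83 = 291496564/22825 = 12770.93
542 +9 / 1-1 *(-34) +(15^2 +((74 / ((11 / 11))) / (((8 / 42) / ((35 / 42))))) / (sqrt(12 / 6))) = 1295 *sqrt(2) / 8 +810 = 1038.93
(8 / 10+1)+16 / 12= 47 / 15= 3.13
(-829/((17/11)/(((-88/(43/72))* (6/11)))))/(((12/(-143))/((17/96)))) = -3912051/43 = -90977.93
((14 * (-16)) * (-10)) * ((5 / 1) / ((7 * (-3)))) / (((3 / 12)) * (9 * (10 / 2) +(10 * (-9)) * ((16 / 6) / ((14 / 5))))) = 8960 / 171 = 52.40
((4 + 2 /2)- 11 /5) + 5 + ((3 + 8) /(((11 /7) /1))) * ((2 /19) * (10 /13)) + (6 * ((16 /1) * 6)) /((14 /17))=6118891 /8645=707.80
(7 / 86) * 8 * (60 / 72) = 70 / 129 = 0.54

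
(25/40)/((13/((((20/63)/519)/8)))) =25/6800976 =0.00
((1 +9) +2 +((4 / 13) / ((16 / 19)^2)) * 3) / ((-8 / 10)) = -55335 / 3328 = -16.63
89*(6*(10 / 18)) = 890 / 3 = 296.67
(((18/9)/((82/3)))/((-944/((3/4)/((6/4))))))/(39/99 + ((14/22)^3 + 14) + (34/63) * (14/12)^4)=-2910897/1175564690812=-0.00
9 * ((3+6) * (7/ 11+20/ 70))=5751/ 77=74.69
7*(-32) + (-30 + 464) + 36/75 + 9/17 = 89679/425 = 211.01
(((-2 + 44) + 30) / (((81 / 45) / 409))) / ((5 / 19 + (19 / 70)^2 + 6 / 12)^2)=141802099600000 / 6069812281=23361.86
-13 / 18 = -0.72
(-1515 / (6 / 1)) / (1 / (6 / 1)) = -1515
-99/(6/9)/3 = -99/2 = -49.50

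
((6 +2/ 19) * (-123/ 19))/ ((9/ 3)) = -4756/ 361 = -13.17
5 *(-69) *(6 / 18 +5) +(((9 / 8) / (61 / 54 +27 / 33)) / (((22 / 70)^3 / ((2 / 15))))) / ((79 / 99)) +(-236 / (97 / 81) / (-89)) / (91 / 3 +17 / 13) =-1836.82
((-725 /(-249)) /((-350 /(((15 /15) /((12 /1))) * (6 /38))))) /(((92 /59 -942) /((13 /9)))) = 0.00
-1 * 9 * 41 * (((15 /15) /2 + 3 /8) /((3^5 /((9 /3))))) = -287 /72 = -3.99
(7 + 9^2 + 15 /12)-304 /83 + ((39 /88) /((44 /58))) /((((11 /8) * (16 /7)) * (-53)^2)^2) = 52522073379019217 /613666315689152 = 85.59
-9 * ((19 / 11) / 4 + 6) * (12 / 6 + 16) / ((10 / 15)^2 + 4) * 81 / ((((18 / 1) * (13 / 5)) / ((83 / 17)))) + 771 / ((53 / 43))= -5588862261 / 4122976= -1355.54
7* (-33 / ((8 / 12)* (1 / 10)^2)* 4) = -138600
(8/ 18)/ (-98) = -2/ 441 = -0.00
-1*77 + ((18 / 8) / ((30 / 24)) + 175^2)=152749 / 5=30549.80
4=4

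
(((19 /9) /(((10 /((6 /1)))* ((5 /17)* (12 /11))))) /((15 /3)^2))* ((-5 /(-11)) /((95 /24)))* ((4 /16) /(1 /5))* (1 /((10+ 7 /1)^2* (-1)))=-1 /12750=-0.00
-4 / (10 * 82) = -1 / 205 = -0.00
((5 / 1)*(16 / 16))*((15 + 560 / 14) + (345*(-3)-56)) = -5180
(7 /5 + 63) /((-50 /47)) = -60.54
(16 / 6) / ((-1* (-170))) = 4 / 255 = 0.02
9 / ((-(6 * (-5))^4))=-1 / 90000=-0.00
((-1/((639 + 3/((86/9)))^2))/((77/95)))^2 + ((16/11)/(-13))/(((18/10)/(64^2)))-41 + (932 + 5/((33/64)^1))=455059228972353063773313847/704328627902267943291717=646.09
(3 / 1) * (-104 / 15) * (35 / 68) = -182 / 17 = -10.71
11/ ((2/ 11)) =121/ 2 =60.50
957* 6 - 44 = 5698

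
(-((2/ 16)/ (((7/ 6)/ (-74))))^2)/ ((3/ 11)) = -45177/ 196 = -230.49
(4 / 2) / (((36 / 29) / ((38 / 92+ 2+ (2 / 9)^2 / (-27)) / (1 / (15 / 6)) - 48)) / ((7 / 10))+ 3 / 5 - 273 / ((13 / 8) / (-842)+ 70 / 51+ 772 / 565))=-9107223050922034570 / 451658309569328527629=-0.02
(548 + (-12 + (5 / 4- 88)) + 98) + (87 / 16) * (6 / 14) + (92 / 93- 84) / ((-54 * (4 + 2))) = 463894909 / 843696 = 549.84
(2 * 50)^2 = 10000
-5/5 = -1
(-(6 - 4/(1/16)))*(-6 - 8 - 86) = -5800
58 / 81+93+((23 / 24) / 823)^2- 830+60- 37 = -2504535054695 / 3511273536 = -713.28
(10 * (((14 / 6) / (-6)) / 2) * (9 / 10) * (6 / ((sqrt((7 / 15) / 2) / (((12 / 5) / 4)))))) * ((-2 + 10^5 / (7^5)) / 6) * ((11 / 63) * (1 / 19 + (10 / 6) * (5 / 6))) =-9473981 * sqrt(210) / 63530460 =-2.16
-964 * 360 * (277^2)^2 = -2043142279604640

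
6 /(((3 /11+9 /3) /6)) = 11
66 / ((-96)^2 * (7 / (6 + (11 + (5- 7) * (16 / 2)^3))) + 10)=-33231 / 27221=-1.22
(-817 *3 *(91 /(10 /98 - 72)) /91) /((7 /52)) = 68628 /271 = 253.24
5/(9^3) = 5/729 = 0.01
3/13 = 0.23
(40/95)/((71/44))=352/1349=0.26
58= 58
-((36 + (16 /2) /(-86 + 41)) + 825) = -860.82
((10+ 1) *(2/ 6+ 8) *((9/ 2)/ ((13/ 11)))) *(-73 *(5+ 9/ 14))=-52335525/ 364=-143778.91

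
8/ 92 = 2/ 23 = 0.09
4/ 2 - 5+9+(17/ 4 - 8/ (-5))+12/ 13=3321/ 260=12.77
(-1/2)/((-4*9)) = 1/72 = 0.01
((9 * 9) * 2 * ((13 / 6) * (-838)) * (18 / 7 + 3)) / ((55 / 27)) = -309727314 / 385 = -804486.53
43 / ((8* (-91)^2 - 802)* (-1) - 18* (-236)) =-43 / 61198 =-0.00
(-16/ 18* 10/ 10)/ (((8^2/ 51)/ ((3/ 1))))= -17/ 8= -2.12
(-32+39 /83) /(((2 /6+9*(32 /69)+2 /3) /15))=-902865 /9877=-91.41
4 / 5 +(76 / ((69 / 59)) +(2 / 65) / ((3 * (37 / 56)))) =3639784 / 55315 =65.80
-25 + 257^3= 16974568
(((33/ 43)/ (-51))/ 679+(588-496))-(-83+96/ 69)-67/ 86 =3946054845/ 22832054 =172.83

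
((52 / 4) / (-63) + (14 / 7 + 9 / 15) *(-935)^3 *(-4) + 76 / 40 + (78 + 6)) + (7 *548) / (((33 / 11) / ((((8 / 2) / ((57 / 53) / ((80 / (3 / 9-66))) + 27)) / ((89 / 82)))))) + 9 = 52782687101101915801 / 6209023590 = 8500964175.13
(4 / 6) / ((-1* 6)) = -1 / 9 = -0.11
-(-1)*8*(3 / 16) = 3 / 2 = 1.50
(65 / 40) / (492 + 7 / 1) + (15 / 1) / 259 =63247 / 1033928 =0.06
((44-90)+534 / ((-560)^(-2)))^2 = 28043640007221316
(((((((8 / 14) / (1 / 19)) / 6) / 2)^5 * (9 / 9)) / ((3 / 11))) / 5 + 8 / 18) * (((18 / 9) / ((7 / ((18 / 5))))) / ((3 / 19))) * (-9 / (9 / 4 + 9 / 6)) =-13.90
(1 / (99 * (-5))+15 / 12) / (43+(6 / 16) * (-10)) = 2471 / 77715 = 0.03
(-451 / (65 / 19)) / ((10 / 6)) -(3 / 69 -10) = -516836 / 7475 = -69.14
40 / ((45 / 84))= 224 / 3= 74.67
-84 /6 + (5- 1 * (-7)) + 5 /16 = -27 /16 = -1.69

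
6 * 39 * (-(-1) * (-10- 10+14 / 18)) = -4498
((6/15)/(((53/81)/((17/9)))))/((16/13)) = 1989/2120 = 0.94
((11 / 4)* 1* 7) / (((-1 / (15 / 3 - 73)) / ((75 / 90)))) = 6545 / 6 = 1090.83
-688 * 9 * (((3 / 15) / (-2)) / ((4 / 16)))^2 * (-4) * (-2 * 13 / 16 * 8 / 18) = -71552 / 25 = -2862.08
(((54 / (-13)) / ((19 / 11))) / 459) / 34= -11 / 71383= -0.00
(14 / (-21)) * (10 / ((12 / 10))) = -50 / 9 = -5.56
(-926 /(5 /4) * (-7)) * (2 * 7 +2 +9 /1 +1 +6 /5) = 3526208 /25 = 141048.32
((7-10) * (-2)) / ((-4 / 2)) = -3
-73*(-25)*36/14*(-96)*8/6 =-600685.71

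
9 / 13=0.69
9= 9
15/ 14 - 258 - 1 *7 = -3695/ 14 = -263.93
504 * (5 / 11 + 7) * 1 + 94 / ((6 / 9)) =42879 / 11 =3898.09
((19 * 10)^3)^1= 6859000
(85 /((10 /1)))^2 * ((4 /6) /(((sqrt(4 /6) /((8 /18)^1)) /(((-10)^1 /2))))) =-1445 * sqrt(6) /27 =-131.09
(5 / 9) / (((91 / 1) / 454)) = 2.77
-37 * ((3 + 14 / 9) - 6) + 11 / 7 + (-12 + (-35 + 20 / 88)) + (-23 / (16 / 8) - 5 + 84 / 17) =-39062 / 11781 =-3.32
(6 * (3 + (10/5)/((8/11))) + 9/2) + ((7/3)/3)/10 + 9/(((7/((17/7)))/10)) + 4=327673/4410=74.30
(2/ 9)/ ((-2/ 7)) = -7/ 9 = -0.78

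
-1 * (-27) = 27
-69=-69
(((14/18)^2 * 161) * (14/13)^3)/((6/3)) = 60.82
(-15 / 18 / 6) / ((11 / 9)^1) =-5 / 44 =-0.11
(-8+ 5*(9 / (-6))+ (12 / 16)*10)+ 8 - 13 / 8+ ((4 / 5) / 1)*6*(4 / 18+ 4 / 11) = 1567 / 1320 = 1.19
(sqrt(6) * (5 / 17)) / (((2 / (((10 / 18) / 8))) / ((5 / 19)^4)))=15625 * sqrt(6) / 319025808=0.00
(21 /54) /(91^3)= 1 /1937754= 0.00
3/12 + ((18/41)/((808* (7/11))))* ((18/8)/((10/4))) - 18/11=-17672269/12754280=-1.39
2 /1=2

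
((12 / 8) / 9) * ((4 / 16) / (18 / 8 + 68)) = 1 / 1686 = 0.00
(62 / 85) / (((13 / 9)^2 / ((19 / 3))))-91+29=-858824 / 14365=-59.79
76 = 76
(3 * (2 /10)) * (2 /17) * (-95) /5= -114 /85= -1.34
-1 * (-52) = 52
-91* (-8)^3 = 46592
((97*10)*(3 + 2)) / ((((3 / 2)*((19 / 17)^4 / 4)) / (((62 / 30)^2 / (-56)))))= -15571154114 / 24630669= -632.19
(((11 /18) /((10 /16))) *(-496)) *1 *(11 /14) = -120032 /315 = -381.05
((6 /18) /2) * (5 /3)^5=3125 /1458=2.14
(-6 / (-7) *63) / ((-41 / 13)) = -17.12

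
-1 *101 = -101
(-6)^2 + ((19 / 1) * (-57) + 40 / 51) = -53357 / 51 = -1046.22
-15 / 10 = -1.50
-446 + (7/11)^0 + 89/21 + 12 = -9004/21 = -428.76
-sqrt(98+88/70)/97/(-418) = 3 * sqrt(13510)/1419110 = 0.00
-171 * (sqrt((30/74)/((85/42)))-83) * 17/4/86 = 241281/344-513 * sqrt(8806)/12728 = 697.62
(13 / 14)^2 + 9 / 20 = 643 / 490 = 1.31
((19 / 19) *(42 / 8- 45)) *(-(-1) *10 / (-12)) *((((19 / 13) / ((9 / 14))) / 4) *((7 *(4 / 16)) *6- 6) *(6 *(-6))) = -317205 / 104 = -3050.05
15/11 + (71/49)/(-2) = 689/1078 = 0.64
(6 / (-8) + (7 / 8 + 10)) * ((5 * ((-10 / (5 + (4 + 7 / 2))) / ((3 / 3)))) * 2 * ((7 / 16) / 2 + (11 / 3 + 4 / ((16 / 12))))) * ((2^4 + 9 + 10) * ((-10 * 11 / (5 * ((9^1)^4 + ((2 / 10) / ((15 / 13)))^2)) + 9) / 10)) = -10369993870971 / 590492704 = -17561.60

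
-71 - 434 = -505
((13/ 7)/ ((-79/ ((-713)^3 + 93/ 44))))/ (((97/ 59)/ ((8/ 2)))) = 12232539518225/ 590051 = 20731325.80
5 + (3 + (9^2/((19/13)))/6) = 655/38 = 17.24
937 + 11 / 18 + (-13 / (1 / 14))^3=-108497347 / 18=-6027630.39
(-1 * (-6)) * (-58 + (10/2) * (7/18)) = -1009/3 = -336.33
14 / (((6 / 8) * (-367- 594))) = -56 / 2883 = -0.02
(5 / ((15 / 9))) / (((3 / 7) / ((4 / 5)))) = 28 / 5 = 5.60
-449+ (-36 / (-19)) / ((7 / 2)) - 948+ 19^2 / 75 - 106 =-14939012 / 9975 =-1497.65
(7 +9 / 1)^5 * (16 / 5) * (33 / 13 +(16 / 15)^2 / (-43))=5300711063552 / 628875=8428878.65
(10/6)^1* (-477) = -795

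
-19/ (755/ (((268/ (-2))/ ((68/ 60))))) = 7638/ 2567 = 2.98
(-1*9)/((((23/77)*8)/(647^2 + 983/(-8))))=-2320087077/1472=-1576146.11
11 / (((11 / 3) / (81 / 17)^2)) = 19683 / 289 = 68.11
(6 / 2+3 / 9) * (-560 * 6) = -11200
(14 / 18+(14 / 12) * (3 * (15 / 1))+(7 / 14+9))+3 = 592 / 9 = 65.78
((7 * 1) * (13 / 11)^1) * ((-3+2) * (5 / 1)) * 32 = -14560 / 11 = -1323.64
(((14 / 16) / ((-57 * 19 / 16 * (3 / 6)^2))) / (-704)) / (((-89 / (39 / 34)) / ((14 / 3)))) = -637 / 144194952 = -0.00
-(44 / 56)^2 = -121 / 196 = -0.62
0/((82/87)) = 0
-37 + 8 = -29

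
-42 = -42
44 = 44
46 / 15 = 3.07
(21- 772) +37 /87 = -65300 /87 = -750.57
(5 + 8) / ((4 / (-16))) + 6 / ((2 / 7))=-31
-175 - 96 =-271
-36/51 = -12/17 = -0.71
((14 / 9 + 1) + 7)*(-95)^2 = 86238.89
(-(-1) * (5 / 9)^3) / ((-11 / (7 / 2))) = -875 / 16038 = -0.05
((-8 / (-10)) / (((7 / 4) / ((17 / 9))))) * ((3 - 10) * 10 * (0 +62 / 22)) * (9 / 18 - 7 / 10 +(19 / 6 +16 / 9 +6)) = -8153744 / 4455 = -1830.25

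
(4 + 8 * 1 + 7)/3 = 19/3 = 6.33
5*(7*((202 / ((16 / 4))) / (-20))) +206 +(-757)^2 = 573166.62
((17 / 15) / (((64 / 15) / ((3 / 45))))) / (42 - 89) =-17 / 45120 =-0.00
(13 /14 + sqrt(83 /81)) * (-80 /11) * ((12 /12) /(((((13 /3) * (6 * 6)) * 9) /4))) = -0.04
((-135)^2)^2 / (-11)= -332150625 / 11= -30195511.36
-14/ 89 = -0.16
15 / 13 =1.15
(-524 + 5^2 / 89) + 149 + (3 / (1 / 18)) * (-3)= -47768 / 89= -536.72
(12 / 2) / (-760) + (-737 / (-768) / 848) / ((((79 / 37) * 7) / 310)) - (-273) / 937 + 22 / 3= 122468353207681 / 16029331261440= 7.64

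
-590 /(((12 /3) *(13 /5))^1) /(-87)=1475 /2262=0.65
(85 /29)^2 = 7225 /841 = 8.59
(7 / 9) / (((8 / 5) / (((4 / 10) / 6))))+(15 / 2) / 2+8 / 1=2545 / 216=11.78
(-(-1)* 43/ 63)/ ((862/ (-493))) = -0.39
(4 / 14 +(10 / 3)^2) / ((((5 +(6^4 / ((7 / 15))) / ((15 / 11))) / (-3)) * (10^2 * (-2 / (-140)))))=-2513 / 214365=-0.01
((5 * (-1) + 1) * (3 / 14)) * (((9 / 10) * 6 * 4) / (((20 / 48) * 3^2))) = -864 / 175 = -4.94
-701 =-701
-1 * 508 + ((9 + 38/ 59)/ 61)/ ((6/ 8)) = -5482600/ 10797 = -507.79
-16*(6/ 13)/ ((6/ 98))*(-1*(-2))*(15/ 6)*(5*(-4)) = 156800/ 13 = 12061.54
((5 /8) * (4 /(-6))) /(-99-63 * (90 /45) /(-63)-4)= 5 /1212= 0.00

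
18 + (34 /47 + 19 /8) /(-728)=4925939 /273728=18.00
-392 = -392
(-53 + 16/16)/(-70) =26/35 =0.74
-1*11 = -11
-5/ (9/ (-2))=10/ 9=1.11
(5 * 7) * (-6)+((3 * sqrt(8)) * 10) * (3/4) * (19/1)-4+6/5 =996.35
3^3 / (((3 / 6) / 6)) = 324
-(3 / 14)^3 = -27 / 2744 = -0.01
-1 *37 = -37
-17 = -17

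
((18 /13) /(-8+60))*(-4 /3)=-6 /169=-0.04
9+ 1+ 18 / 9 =12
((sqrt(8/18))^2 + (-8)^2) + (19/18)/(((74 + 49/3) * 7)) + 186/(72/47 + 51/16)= 599329385/5770674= 103.86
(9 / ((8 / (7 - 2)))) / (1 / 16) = 90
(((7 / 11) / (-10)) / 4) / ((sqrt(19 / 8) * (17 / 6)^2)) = -63 * sqrt(38) / 302005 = -0.00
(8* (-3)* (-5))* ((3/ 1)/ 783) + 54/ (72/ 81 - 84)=-6181/ 32538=-0.19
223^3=11089567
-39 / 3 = -13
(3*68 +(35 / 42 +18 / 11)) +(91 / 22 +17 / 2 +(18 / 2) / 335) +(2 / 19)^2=1749143909 / 7981710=219.14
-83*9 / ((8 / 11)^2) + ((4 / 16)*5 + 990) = -26947 / 64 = -421.05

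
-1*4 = -4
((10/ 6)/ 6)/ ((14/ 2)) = 5/ 126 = 0.04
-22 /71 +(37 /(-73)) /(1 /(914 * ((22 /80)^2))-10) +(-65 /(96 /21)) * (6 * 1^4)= -1959176935983 /22895176880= -85.57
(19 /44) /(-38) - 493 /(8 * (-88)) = 485 /704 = 0.69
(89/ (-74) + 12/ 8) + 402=14885/ 37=402.30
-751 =-751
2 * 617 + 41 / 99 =122207 / 99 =1234.41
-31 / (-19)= 1.63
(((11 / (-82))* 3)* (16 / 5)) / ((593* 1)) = -264 / 121565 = -0.00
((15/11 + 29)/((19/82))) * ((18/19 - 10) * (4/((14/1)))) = -9421472/27797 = -338.94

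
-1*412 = -412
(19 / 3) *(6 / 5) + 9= 83 / 5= 16.60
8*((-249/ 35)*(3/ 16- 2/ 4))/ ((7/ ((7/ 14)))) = 249/ 196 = 1.27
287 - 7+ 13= 293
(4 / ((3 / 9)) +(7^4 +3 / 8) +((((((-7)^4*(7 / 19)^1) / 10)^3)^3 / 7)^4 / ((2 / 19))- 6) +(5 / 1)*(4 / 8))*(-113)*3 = -16219920143754246098899690000000000000000000000000000000000000000000000.00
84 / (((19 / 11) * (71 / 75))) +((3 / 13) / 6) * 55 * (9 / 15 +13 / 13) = 960256 / 17537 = 54.76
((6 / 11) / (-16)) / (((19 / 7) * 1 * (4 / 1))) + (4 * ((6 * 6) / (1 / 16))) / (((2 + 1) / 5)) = 25681899 / 6688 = 3840.00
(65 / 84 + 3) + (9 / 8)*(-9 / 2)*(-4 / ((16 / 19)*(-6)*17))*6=53905 / 22848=2.36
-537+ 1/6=-3221/6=-536.83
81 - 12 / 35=2823 / 35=80.66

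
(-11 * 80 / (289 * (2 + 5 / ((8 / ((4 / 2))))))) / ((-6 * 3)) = 1760 / 33813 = 0.05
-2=-2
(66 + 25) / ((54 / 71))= 6461 / 54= 119.65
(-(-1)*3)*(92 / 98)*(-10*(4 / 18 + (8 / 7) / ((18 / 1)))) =-2760 / 343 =-8.05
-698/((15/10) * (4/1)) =-116.33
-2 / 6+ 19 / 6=17 / 6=2.83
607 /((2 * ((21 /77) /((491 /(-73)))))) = -3278407 /438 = -7484.95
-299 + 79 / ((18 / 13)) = -4355 / 18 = -241.94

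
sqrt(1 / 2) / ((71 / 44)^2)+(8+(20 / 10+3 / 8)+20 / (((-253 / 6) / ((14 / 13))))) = 968 * sqrt(2) / 5041+259547 / 26312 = 10.14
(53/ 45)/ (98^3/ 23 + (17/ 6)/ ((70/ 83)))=34132/ 1185999279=0.00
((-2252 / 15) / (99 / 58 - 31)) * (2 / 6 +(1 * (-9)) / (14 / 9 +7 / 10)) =-10030408 / 535185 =-18.74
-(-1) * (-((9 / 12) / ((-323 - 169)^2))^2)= -1 / 104168853504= -0.00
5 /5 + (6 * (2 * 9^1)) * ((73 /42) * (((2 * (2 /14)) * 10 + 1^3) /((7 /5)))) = 177733 /343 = 518.17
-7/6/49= -0.02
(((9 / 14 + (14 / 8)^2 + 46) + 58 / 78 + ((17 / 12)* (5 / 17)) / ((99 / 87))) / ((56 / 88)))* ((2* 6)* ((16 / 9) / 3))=29298772 / 51597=567.84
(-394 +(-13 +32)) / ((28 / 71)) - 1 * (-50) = -25225 / 28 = -900.89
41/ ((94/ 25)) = 1025/ 94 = 10.90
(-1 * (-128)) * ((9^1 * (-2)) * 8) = -18432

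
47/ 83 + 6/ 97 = 5057/ 8051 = 0.63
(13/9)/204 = 13/1836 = 0.01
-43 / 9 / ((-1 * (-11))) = -43 / 99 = -0.43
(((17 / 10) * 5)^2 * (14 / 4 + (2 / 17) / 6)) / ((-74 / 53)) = -182.13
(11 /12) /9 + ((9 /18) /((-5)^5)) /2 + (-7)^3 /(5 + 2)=-4125788 /84375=-48.90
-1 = -1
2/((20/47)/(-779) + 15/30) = 146452/36573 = 4.00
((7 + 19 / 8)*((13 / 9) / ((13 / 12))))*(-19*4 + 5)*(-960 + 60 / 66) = 9363125 / 11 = 851193.18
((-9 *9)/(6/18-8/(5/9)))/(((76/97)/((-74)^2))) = 161343495/4009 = 40245.32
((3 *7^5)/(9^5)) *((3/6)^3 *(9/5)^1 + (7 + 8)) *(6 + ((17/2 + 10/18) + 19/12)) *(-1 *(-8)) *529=1081107132091/1180980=915432.21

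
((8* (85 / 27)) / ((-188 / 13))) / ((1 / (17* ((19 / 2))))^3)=-37236585035 / 5076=-7335812.65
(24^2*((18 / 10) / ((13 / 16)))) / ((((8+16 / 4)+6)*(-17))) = -4608 / 1105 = -4.17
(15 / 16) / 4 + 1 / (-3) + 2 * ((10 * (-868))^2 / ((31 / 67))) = 325673599.90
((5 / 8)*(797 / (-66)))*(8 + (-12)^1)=3985 / 132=30.19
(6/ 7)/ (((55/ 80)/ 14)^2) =43008/ 121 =355.44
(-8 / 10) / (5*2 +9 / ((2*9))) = -8 / 105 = -0.08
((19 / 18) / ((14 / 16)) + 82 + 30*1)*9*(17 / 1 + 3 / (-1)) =14264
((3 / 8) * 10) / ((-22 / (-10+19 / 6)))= 205 / 176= 1.16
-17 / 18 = -0.94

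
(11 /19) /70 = 11 /1330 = 0.01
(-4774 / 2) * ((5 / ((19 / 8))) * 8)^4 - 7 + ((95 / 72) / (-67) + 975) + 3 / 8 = -60370871610198967 / 314334252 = -192059475.63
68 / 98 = 0.69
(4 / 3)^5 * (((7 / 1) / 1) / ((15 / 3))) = 7168 / 1215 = 5.90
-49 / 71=-0.69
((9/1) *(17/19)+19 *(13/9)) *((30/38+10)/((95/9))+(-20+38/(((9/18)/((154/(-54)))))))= -13946122430/1666737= -8367.32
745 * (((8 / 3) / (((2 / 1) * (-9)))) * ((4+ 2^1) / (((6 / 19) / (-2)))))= 113240 / 27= 4194.07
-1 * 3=-3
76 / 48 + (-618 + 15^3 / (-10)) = -11447 / 12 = -953.92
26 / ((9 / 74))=1924 / 9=213.78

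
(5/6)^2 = 0.69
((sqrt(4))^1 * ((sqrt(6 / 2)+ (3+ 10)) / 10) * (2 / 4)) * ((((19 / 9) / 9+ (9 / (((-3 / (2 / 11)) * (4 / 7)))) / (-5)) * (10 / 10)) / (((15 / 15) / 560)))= 106148 * sqrt(3) / 4455+ 1379924 / 4455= 351.02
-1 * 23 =-23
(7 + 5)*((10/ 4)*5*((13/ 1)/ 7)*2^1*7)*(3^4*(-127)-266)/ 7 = -41156700/ 7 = -5879528.57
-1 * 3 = -3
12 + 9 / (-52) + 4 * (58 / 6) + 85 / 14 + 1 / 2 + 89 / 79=5020073 / 86268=58.19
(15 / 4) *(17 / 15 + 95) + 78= 877 / 2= 438.50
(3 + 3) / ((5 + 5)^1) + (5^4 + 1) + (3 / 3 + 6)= 633.60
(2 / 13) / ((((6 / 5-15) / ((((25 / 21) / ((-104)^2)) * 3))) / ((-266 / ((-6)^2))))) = 2375 / 87317568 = 0.00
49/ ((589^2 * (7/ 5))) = 35/ 346921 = 0.00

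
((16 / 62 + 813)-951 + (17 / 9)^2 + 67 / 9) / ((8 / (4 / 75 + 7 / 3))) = -28480511 / 753300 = -37.81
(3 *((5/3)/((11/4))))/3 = 20/33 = 0.61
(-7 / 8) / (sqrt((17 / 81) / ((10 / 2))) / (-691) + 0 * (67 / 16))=43533 * sqrt(85) / 136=2951.14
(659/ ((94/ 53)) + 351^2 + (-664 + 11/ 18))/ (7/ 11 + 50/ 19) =10866031429/ 288909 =37610.57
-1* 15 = -15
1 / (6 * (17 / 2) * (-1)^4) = 1 / 51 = 0.02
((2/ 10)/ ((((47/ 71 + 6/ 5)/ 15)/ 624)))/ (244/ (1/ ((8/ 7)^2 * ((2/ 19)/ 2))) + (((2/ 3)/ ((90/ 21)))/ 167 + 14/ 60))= 9299141560800/ 157309096991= 59.11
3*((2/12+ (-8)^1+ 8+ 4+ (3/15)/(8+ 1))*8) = 1508/15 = 100.53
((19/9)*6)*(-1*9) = -114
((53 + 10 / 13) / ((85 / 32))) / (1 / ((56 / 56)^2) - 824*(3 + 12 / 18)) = -67104 / 10012405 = -0.01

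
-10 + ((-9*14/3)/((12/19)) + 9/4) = -297/4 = -74.25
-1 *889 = -889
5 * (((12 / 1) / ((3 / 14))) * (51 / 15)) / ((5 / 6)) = 5712 / 5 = 1142.40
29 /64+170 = 10909 /64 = 170.45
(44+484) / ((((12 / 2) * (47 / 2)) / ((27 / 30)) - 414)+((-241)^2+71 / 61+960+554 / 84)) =1352736 / 150623633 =0.01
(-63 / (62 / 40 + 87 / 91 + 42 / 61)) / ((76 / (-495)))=865539675 / 6738559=128.45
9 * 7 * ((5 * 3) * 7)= 6615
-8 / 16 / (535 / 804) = -402 / 535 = -0.75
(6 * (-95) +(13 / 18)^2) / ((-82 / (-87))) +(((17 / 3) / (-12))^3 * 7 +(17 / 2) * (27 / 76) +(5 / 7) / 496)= -4747254102649 / 7886870208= -601.92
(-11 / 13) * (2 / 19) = -22 / 247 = -0.09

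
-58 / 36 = -29 / 18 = -1.61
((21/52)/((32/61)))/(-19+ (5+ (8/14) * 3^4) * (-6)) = -8967/3805568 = -0.00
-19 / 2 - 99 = -217 / 2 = -108.50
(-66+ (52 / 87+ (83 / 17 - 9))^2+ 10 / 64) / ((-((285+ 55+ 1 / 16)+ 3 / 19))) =71091544465 / 452480920614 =0.16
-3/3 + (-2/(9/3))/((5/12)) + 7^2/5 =36/5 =7.20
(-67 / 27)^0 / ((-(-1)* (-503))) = -1 / 503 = -0.00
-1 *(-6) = 6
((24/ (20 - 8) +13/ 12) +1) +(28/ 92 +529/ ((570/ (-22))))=-16.03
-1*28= -28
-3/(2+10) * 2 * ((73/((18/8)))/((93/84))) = -4088/279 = -14.65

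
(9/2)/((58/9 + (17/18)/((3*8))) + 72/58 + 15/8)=56376/120271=0.47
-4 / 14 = -2 / 7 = -0.29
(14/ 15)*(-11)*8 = -1232/ 15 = -82.13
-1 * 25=-25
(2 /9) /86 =0.00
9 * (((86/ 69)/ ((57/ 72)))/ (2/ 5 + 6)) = 1935/ 874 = 2.21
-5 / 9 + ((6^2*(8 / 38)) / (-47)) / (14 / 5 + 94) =-541885 / 972477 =-0.56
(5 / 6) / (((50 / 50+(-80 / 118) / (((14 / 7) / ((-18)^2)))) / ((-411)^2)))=-16610565 / 12842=-1293.46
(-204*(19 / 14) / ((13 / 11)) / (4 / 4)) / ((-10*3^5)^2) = -3553 / 89557650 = -0.00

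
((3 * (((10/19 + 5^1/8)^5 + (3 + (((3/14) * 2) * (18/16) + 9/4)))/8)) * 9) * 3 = 356766978471129/4543661473792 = 78.52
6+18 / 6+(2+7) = 18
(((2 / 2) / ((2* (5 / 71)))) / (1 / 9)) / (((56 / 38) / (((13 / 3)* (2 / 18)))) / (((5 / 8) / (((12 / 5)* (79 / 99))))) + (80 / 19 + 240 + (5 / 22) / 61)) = 48139065 / 191044337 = 0.25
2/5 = 0.40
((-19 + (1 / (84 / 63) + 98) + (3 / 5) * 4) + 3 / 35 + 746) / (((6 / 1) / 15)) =115953 / 56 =2070.59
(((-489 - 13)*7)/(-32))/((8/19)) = 33383/128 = 260.80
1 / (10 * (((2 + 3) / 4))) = 2 / 25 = 0.08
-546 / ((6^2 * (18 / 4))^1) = -91 / 27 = -3.37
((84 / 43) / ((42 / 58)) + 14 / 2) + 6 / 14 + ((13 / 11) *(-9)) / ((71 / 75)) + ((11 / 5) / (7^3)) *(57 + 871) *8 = 2678629297 / 57594845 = 46.51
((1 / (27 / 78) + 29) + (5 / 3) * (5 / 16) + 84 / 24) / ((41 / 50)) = 129275 / 2952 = 43.79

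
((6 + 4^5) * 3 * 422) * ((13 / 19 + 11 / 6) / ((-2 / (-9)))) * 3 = 842045085 / 19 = 44318162.37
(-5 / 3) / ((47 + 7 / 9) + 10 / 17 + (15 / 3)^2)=-51 / 2245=-0.02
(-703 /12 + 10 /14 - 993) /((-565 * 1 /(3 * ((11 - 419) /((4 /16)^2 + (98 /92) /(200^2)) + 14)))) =-33063063237361 /910037590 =-36331.54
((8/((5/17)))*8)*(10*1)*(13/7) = 28288/7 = 4041.14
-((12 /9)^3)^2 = -4096 /729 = -5.62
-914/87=-10.51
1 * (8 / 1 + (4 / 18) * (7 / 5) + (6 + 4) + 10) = 1274 / 45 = 28.31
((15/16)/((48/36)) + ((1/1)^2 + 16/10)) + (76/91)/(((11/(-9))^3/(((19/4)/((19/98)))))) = -43763209/5536960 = -7.90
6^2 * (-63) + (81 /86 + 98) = -186539 /86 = -2169.06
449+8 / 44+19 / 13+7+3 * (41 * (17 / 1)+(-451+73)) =1414.64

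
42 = 42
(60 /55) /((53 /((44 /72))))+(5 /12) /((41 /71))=6381 /8692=0.73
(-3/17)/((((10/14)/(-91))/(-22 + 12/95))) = -3971058/8075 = -491.77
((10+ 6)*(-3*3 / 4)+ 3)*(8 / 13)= -264 / 13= -20.31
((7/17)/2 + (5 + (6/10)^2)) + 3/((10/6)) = 6261/850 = 7.37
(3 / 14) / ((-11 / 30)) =-0.58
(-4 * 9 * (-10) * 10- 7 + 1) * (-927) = -3331638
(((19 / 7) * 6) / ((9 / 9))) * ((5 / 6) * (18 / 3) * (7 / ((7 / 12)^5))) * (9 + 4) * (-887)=-1635490621440 / 16807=-97310086.36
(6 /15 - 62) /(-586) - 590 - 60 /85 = -14708912 /24905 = -590.60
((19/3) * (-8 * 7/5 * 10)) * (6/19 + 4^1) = -9184/3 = -3061.33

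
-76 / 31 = -2.45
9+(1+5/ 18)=185/ 18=10.28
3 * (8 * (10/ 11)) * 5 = 1200/ 11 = 109.09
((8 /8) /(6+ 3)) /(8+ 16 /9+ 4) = 0.01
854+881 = 1735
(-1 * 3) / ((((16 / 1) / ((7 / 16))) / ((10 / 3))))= -35 / 128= -0.27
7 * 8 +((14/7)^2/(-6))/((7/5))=55.52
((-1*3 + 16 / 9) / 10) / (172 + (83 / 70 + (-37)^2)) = -77 / 971577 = -0.00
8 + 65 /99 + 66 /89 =82807 /8811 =9.40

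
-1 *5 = -5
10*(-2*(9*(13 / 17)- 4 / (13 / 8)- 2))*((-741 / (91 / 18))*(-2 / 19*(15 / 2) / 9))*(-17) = 963000 / 91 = 10582.42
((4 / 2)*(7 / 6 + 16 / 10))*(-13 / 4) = -1079 / 60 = -17.98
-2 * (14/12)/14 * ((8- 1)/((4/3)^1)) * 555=-3885/8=-485.62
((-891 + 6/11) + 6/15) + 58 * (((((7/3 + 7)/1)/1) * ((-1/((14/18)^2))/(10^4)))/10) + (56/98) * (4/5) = -856246113/962500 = -889.61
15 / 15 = 1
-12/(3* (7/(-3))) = 12/7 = 1.71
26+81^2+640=7227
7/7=1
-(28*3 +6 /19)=-1602 /19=-84.32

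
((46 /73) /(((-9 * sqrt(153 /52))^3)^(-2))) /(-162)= -52654.96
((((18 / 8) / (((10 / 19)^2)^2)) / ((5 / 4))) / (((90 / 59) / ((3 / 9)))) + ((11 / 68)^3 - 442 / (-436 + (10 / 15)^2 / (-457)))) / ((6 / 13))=20298875646219001 / 1524867462000000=13.31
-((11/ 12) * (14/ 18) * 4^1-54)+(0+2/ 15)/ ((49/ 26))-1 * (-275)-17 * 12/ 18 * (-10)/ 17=2202038/ 6615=332.89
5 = 5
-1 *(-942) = 942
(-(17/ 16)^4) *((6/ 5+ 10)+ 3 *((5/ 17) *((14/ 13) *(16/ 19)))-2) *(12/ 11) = -1547256003/ 111288320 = -13.90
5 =5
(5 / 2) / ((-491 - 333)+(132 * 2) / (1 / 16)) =1 / 1360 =0.00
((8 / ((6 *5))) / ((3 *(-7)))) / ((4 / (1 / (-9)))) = 1 / 2835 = 0.00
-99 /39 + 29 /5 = 212 /65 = 3.26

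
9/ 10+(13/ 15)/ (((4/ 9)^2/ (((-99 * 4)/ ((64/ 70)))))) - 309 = -1413399/ 640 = -2208.44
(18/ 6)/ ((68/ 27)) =81/ 68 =1.19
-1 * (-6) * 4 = 24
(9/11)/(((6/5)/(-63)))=-945/22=-42.95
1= 1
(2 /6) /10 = 1 /30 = 0.03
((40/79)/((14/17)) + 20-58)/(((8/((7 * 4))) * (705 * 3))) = -10337/167085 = -0.06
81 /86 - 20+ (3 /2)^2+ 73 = 9665 /172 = 56.19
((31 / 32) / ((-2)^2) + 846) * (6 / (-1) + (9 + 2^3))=1191509 / 128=9308.66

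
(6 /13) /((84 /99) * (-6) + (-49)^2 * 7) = 22 /800891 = 0.00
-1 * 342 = -342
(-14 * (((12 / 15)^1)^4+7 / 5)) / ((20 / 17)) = -134589 / 6250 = -21.53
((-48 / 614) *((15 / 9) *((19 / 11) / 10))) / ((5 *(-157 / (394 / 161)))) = 29944 / 426802145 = 0.00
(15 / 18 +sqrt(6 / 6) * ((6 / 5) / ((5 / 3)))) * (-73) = -17009 / 150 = -113.39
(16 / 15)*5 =16 / 3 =5.33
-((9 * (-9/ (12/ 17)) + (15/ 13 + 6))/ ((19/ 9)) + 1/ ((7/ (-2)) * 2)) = 353473/ 6916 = 51.11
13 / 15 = 0.87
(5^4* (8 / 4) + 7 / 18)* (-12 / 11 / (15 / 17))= -765238 / 495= -1545.94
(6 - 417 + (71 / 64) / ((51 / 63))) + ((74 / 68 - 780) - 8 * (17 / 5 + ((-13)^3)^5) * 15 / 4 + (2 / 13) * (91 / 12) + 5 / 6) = 1535576790422721421.46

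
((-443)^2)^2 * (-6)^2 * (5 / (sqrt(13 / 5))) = 6932460600180 * sqrt(65) / 13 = 4299329552967.36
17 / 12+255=3077 / 12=256.42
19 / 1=19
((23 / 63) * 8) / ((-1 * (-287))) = 184 / 18081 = 0.01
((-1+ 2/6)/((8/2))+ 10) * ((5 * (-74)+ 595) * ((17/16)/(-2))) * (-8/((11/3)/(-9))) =-2031075/88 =-23080.40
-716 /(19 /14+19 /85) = -852040 /1881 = -452.97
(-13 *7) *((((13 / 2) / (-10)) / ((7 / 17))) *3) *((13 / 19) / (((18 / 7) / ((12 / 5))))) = 261443 / 950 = 275.20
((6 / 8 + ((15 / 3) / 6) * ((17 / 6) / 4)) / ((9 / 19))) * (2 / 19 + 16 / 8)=965 / 162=5.96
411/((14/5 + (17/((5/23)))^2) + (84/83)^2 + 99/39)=0.07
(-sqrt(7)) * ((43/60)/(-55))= 43 * sqrt(7)/3300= 0.03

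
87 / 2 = 43.50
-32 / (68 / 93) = -744 / 17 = -43.76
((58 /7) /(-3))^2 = 3364 /441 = 7.63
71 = 71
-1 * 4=-4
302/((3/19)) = 5738/3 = 1912.67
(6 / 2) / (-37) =-3 / 37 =-0.08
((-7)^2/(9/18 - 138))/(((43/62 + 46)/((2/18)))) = -6076/7165125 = -0.00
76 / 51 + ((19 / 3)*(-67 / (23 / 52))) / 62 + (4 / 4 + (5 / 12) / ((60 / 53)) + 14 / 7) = -18528259 / 1745424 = -10.62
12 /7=1.71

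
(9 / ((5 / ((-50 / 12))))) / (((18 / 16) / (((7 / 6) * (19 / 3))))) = -1330 / 27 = -49.26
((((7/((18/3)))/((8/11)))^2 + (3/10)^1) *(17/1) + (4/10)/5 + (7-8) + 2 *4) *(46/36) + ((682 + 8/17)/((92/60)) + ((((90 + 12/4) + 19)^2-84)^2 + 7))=62937472064092849/405388800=155252123.55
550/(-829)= -550/829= -0.66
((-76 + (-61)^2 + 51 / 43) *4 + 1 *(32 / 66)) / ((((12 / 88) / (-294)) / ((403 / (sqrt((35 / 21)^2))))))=-326954080544 / 43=-7603583268.47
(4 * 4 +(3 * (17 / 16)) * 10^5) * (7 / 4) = 1115681 / 2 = 557840.50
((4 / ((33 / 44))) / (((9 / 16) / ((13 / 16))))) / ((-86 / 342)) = -3952 / 129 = -30.64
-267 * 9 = -2403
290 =290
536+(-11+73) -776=-178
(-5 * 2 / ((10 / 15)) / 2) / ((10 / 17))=-51 / 4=-12.75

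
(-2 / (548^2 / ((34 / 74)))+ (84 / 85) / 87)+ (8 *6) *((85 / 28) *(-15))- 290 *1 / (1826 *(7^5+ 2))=-2185.70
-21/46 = -0.46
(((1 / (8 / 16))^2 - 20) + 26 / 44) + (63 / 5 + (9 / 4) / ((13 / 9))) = -3579 / 2860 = -1.25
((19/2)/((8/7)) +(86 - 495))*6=-19233/8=-2404.12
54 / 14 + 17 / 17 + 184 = 1322 / 7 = 188.86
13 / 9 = 1.44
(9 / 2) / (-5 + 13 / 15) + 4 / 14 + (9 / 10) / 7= -0.67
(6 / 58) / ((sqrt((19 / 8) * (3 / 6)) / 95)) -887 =-887 + 60 * sqrt(19) / 29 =-877.98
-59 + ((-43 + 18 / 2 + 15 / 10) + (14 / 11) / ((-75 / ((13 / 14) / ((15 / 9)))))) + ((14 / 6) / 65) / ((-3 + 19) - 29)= -127590907 / 1394250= -91.51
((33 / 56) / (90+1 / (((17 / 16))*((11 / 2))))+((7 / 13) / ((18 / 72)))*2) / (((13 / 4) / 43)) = 2277256565 / 39895492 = 57.08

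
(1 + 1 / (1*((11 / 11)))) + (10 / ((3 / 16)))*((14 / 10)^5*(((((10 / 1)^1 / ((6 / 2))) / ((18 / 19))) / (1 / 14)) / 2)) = 71550842 / 10125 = 7066.75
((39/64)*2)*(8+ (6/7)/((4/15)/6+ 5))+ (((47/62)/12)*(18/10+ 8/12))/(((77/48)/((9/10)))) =2177043369/216739600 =10.04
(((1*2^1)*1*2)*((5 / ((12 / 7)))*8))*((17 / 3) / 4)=1190 / 9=132.22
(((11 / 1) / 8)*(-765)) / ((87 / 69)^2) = -661.64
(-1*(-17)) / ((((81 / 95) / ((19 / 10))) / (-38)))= -116603 / 81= -1439.54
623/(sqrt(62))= 623*sqrt(62)/62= 79.12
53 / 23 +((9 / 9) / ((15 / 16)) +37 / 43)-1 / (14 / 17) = 626641 / 207690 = 3.02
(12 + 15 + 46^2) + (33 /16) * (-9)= 33991 /16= 2124.44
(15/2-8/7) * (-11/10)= -6.99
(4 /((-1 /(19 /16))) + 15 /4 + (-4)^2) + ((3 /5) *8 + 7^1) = 134 /5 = 26.80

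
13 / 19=0.68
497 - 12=485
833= 833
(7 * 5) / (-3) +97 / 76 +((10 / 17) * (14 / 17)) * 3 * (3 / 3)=-588881 / 65892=-8.94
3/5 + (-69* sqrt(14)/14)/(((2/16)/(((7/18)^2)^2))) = 3/5-7889* sqrt(14)/8748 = -2.77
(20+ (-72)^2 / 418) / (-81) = -0.40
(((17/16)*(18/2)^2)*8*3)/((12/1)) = 1377/8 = 172.12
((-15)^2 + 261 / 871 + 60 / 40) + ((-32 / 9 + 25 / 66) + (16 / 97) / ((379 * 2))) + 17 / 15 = 3562430828683 / 15850183635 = 224.76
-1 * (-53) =53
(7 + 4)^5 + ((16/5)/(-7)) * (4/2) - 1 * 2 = 5636683/35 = 161048.09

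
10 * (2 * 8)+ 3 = 163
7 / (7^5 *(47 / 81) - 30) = 567 / 787499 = 0.00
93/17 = 5.47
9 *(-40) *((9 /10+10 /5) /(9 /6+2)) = -2088 /7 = -298.29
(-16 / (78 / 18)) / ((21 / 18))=-288 / 91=-3.16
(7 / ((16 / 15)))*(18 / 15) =63 / 8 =7.88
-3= -3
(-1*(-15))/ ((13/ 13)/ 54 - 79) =-162/ 853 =-0.19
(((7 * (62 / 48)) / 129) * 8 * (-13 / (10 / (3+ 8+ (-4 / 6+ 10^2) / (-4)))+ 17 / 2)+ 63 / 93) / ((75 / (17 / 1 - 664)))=-7231404481 / 53986500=-133.95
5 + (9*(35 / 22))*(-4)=-575 / 11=-52.27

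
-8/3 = -2.67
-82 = -82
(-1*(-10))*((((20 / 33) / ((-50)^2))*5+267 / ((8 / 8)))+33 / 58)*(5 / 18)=12803233 / 17226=743.25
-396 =-396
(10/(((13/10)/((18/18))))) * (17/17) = 100/13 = 7.69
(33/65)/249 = 11/5395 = 0.00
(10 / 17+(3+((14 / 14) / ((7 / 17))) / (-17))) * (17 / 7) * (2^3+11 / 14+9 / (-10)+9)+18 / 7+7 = 51745 / 343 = 150.86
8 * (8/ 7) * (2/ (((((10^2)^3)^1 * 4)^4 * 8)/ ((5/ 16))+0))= 1/ 358400000000000000000000000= 0.00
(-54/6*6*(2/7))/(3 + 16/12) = -324/91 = -3.56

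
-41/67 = -0.61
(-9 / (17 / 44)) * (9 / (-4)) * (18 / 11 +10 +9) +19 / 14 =1082.95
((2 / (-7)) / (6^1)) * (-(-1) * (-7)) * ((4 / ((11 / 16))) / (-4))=-16 / 33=-0.48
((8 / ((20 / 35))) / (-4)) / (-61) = 7 / 122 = 0.06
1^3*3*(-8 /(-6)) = 4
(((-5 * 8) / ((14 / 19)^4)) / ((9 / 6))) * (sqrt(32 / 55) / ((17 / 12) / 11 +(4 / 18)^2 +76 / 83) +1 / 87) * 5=-23363948880 * sqrt(110) / 776889169-3258025 / 626661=-320.61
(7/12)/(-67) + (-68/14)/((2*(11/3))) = -41543/61908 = -0.67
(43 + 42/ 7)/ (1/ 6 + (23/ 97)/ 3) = 28518/ 143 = 199.43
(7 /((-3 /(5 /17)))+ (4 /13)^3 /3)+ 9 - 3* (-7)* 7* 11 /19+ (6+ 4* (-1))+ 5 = 71267318 /709631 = 100.43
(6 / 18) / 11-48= -47.97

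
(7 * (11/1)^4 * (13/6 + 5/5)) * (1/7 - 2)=-3616327/6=-602721.17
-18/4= -9/2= -4.50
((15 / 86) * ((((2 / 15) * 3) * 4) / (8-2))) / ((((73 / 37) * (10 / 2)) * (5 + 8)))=74 / 204035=0.00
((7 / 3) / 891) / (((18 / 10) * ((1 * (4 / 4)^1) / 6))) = 70 / 8019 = 0.01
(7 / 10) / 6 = 7 / 60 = 0.12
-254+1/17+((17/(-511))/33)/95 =-253.94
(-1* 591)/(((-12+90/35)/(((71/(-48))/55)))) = -97909/58080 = -1.69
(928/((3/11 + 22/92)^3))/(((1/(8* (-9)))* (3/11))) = -31739746486272/17373979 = -1826855.35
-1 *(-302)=302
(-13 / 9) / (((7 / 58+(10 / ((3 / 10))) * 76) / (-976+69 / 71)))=52197158 / 93894873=0.56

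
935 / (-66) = -85 / 6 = -14.17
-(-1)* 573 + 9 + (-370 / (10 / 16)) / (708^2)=582.00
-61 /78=-0.78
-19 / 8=-2.38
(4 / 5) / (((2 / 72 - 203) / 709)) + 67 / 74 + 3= 1.11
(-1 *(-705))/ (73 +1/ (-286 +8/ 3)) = 599250/ 62047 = 9.66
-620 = -620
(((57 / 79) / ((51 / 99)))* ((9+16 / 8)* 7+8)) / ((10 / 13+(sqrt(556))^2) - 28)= 122265 / 543046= 0.23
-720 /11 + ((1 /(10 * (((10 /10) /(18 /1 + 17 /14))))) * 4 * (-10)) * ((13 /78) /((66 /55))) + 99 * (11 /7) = 110107 /1386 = 79.44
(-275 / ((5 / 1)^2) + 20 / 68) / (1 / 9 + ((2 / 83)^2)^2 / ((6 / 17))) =-77736729798 / 806798393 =-96.35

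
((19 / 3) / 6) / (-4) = -19 / 72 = -0.26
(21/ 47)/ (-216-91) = -21/ 14429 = -0.00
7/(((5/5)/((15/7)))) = 15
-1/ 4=-0.25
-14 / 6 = -7 / 3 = -2.33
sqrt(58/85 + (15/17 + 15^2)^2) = sqrt(368644930)/85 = 225.88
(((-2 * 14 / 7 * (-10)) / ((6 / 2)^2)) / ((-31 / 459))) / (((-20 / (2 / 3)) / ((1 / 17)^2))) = 4 / 527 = 0.01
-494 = -494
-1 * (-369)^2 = -136161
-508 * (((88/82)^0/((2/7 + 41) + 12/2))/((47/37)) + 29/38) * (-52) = 6088821960/295583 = 20599.36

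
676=676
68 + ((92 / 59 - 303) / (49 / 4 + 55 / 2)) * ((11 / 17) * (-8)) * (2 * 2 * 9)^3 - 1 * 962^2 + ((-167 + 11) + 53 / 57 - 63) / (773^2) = 1640576057811117598 / 1810550514327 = 906120.01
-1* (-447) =447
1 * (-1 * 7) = -7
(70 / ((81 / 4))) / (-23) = -280 / 1863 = -0.15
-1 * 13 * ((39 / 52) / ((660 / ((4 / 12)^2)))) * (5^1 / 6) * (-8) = 13 / 1188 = 0.01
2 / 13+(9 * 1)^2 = 1055 / 13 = 81.15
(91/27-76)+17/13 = -25034/351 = -71.32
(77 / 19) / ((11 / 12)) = 84 / 19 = 4.42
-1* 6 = -6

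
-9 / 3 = -3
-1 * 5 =-5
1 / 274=0.00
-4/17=-0.24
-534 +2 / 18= -4805 / 9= -533.89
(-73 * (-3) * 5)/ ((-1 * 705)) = -73/ 47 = -1.55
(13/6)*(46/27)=299/81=3.69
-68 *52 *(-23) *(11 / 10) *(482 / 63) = 215600528 / 315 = 684446.12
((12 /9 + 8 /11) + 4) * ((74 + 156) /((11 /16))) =2027.55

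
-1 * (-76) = 76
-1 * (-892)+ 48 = 940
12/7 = 1.71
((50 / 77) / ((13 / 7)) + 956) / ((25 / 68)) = 9299544 / 3575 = 2601.27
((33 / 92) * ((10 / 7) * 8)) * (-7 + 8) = 660 / 161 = 4.10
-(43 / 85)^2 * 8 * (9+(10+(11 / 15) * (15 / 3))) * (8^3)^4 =-4065993999515648 / 1275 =-3189014901580.90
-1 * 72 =-72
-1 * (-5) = 5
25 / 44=0.57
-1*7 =-7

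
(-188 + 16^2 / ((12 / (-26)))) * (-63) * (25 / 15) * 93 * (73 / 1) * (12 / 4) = 1588218660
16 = 16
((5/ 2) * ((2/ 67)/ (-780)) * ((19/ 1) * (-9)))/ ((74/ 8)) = 57/ 32227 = 0.00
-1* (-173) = 173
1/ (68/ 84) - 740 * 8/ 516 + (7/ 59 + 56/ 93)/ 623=-1218061072/ 118992911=-10.24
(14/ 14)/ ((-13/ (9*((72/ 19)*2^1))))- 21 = -6483/ 247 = -26.25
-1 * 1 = -1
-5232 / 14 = -2616 / 7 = -373.71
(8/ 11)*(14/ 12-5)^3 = -12167/ 297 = -40.97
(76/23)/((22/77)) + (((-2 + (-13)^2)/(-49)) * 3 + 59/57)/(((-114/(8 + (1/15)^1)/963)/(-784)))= -61141336778/124545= -490917.63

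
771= 771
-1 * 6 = -6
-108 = -108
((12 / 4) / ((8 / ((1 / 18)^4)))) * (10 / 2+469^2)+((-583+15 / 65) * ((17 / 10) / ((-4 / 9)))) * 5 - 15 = 6751413169 / 606528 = 11131.25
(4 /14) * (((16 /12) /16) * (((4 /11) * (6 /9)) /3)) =4 /2079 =0.00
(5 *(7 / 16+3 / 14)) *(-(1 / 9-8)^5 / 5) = 131708742623 / 6613488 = 19915.17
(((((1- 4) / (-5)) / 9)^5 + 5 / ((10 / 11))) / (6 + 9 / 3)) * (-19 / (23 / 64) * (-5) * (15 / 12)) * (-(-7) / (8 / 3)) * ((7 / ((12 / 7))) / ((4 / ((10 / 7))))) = 7776761237 / 10060200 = 773.02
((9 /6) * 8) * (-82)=-984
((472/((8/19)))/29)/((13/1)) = 1121/377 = 2.97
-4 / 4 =-1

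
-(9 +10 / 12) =-59 / 6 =-9.83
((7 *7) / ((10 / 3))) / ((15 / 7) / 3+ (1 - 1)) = 1029 / 50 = 20.58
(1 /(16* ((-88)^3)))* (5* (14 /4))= -35 /21807104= -0.00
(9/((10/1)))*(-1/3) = -3/10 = -0.30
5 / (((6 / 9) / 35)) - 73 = 379 / 2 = 189.50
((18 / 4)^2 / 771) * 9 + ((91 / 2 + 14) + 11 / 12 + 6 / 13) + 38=1986851 / 20046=99.11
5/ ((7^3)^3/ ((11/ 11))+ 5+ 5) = 5/ 40353617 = 0.00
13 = 13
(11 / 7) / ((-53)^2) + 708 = 13921415 / 19663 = 708.00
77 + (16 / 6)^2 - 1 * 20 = 577 / 9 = 64.11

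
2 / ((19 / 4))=8 / 19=0.42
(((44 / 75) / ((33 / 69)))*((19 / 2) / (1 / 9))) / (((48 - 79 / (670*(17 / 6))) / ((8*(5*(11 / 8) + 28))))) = 92580198 / 151735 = 610.14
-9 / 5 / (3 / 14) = -42 / 5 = -8.40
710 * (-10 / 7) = -7100 / 7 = -1014.29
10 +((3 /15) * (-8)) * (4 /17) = 818 /85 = 9.62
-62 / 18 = -31 / 9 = -3.44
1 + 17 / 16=33 / 16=2.06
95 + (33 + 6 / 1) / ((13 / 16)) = 143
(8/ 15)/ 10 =4/ 75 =0.05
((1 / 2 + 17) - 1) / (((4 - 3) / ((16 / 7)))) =264 / 7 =37.71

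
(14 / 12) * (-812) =-947.33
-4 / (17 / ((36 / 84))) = -12 / 119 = -0.10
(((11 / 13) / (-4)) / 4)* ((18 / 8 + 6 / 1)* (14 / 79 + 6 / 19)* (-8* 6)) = 201465 / 19513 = 10.32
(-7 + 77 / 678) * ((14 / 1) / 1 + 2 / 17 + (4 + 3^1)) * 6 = -1676171 / 1921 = -872.55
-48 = -48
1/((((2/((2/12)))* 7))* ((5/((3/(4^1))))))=1/560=0.00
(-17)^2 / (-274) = -289 / 274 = -1.05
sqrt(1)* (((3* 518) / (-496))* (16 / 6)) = -259 / 31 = -8.35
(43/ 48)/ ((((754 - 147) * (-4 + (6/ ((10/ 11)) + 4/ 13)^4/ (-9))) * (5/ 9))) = -4144915125/ 400965608328112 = -0.00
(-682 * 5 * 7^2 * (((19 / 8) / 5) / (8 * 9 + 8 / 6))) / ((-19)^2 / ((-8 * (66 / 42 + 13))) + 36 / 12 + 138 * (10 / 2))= -90117 / 57445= -1.57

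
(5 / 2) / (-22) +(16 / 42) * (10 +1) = 4.08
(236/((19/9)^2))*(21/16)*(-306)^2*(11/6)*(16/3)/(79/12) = 275651649504/28519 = 9665544.01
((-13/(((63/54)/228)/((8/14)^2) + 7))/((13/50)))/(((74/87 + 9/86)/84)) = -98259609600/156783739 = -626.72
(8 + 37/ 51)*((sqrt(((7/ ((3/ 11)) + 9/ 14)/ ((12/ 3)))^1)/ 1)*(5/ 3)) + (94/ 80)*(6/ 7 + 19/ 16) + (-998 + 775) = -988277/ 4480 + 2225*sqrt(46410)/ 12852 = -183.30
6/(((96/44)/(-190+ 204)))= 77/2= 38.50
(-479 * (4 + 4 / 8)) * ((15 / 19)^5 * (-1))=3273665625 / 4952198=661.05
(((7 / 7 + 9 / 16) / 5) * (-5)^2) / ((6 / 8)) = 125 / 12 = 10.42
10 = 10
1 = 1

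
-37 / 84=-0.44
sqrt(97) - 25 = -15.15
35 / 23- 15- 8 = -494 / 23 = -21.48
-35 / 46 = -0.76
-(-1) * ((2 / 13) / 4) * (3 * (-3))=-9 / 26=-0.35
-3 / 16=-0.19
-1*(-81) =81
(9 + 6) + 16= 31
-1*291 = -291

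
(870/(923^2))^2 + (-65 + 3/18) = -282329590643549/4354698126246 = -64.83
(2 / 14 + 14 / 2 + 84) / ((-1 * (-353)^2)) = -638 / 872263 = -0.00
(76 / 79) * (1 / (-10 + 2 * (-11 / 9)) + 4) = 8341 / 2212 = 3.77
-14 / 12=-7 / 6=-1.17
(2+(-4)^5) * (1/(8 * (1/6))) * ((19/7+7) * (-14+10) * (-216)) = -6433344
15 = 15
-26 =-26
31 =31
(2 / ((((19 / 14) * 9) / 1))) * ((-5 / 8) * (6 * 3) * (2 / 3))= -70 / 57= -1.23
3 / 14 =0.21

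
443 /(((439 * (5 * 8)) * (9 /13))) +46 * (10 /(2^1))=36354959 /158040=230.04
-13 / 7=-1.86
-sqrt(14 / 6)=-sqrt(21) / 3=-1.53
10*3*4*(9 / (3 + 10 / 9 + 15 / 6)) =163.36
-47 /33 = -1.42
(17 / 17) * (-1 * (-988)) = 988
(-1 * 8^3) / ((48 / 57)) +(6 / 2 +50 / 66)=-19940 / 33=-604.24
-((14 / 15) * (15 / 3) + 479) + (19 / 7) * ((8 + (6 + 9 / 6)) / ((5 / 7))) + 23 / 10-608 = -1030.47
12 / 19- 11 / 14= -41 / 266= -0.15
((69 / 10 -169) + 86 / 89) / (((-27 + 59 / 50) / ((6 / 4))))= 2151135 / 229798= 9.36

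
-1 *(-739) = 739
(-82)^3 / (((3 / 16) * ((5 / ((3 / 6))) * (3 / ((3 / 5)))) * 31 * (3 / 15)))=-4410944 / 465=-9485.90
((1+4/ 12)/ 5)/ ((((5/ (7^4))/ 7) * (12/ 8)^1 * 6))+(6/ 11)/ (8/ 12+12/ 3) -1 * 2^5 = 3519431/ 51975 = 67.71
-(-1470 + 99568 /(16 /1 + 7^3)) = 428162 /359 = 1192.65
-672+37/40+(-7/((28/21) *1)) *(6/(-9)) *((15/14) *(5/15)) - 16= -27433/40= -685.82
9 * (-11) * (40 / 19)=-3960 / 19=-208.42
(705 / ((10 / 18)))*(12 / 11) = 15228 / 11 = 1384.36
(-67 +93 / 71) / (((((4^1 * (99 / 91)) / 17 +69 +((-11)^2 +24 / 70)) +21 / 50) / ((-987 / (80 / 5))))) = 22254407175 / 1049046797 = 21.21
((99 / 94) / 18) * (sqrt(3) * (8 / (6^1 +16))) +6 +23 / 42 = sqrt(3) / 47 +275 / 42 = 6.58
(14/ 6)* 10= 70/ 3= 23.33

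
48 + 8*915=7368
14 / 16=7 / 8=0.88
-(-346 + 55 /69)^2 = -567344761 /4761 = -119165.04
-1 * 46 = -46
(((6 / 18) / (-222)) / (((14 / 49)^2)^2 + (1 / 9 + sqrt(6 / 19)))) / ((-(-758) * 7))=16585765 / 150249703358612 - 7411887 * sqrt(114) / 150249703358612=-0.00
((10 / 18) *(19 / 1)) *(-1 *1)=-95 / 9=-10.56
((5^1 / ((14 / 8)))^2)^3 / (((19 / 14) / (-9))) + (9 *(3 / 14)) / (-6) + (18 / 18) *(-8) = -4618629227 / 1277332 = -3615.84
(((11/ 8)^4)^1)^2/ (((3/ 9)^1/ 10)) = 3215383215/ 8388608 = 383.30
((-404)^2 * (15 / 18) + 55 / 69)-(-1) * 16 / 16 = 136015.13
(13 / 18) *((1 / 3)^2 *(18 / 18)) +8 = 1309 / 162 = 8.08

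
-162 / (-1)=162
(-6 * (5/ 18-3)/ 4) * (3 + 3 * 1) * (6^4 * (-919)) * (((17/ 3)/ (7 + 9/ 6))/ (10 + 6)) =-1215837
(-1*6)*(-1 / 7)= 6 / 7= 0.86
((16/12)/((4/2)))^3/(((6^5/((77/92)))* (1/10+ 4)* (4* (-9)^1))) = -385/1781862624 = -0.00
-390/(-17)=390/17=22.94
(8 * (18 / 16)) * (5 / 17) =45 / 17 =2.65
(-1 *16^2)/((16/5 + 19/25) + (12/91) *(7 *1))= -83200/1587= -52.43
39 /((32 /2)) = 39 /16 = 2.44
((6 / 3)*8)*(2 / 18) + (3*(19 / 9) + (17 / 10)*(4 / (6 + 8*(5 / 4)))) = 3073 / 360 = 8.54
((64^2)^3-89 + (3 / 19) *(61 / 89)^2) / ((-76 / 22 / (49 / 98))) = -28441084418747044 / 2859481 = -9946240041.02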